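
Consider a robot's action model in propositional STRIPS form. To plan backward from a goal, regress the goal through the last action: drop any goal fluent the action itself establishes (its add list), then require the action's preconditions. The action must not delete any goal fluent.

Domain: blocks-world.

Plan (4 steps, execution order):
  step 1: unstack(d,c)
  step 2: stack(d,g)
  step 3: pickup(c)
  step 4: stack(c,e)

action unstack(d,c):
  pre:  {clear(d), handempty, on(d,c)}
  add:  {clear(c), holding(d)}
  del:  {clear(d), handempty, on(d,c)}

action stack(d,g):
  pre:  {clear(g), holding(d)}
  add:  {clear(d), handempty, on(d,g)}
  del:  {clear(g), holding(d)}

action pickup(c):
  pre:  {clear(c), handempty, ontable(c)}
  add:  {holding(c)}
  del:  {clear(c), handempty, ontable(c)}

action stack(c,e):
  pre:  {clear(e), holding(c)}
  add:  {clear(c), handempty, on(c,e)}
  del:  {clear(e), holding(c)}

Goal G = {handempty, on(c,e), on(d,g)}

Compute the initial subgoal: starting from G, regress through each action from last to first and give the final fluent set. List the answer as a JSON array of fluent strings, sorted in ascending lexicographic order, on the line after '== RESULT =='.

Work backward from the goal:
  through step 4 (stack(c,e)): drop {handempty, on(c,e)}, keep {on(d,g)}, require {clear(e), holding(c)}
    → {clear(e), holding(c), on(d,g)}
  through step 3 (pickup(c)): drop {holding(c)}, keep {clear(e), on(d,g)}, require {clear(c), handempty, ontable(c)}
    → {clear(c), clear(e), handempty, on(d,g), ontable(c)}
  through step 2 (stack(d,g)): drop {handempty, on(d,g)}, keep {clear(c), clear(e), ontable(c)}, require {clear(g), holding(d)}
    → {clear(c), clear(e), clear(g), holding(d), ontable(c)}
  through step 1 (unstack(d,c)): drop {clear(c), holding(d)}, keep {clear(e), clear(g), ontable(c)}, require {clear(d), handempty, on(d,c)}
    → {clear(d), clear(e), clear(g), handempty, on(d,c), ontable(c)}

== RESULT ==
["clear(d)", "clear(e)", "clear(g)", "handempty", "on(d,c)", "ontable(c)"]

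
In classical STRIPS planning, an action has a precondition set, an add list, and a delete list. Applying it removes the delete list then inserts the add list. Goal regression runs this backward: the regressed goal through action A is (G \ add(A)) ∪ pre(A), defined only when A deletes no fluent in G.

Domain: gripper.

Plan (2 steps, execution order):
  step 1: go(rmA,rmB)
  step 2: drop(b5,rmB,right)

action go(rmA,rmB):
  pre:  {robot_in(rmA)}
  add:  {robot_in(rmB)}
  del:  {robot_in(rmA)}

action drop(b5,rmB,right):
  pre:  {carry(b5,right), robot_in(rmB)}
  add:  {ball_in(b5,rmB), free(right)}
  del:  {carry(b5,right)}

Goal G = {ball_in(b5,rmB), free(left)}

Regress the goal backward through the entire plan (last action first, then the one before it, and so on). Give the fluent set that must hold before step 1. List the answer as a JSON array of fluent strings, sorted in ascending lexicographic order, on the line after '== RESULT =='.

Work backward from the goal:
  through step 2 (drop(b5,rmB,right)): drop {ball_in(b5,rmB)}, keep {free(left)}, require {carry(b5,right), robot_in(rmB)}
    → {carry(b5,right), free(left), robot_in(rmB)}
  through step 1 (go(rmA,rmB)): drop {robot_in(rmB)}, keep {carry(b5,right), free(left)}, require {robot_in(rmA)}
    → {carry(b5,right), free(left), robot_in(rmA)}

== RESULT ==
["carry(b5,right)", "free(left)", "robot_in(rmA)"]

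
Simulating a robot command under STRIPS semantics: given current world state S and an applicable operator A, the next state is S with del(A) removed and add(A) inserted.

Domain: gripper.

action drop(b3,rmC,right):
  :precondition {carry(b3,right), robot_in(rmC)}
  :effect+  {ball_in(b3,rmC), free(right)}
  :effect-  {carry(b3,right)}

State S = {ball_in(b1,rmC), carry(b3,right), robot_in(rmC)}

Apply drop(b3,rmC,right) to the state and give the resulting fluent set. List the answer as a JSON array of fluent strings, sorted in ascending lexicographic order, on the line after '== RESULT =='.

Compute (S \ del) ∪ add:
  pre ⊆ S: {carry(b3,right), robot_in(rmC)} ⊆ S  — applicable
  S \ del = {ball_in(b1,rmC), robot_in(rmC)}
  ∪ add   = {ball_in(b1,rmC), ball_in(b3,rmC), free(right), robot_in(rmC)}

== RESULT ==
["ball_in(b1,rmC)", "ball_in(b3,rmC)", "free(right)", "robot_in(rmC)"]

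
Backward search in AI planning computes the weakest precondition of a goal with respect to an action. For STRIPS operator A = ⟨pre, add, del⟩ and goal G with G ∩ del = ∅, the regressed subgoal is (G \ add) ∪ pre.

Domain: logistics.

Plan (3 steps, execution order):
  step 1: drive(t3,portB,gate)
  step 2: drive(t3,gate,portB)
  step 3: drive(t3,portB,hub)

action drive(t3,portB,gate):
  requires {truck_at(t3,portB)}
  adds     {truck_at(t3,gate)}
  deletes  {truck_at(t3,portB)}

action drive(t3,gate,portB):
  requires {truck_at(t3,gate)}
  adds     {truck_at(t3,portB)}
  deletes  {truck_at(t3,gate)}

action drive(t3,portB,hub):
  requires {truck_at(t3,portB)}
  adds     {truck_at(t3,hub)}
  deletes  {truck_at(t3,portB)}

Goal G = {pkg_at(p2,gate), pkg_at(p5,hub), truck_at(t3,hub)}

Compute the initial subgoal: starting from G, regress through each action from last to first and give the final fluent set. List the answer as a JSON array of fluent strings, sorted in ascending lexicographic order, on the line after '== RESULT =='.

Work backward from the goal:
  through step 3 (drive(t3,portB,hub)): drop {truck_at(t3,hub)}, keep {pkg_at(p2,gate), pkg_at(p5,hub)}, require {truck_at(t3,portB)}
    → {pkg_at(p2,gate), pkg_at(p5,hub), truck_at(t3,portB)}
  through step 2 (drive(t3,gate,portB)): drop {truck_at(t3,portB)}, keep {pkg_at(p2,gate), pkg_at(p5,hub)}, require {truck_at(t3,gate)}
    → {pkg_at(p2,gate), pkg_at(p5,hub), truck_at(t3,gate)}
  through step 1 (drive(t3,portB,gate)): drop {truck_at(t3,gate)}, keep {pkg_at(p2,gate), pkg_at(p5,hub)}, require {truck_at(t3,portB)}
    → {pkg_at(p2,gate), pkg_at(p5,hub), truck_at(t3,portB)}

== RESULT ==
["pkg_at(p2,gate)", "pkg_at(p5,hub)", "truck_at(t3,portB)"]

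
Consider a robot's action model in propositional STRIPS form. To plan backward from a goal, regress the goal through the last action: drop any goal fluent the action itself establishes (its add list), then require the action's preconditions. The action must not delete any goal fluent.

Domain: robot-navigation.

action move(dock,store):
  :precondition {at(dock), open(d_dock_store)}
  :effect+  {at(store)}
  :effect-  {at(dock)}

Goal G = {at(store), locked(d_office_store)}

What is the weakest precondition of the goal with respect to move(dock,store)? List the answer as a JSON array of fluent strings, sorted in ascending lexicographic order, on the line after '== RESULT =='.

Regress:
  G ∩ del = {}  (empty — regression defined)
  G \ add = {at(store), locked(d_office_store)} \ {at(store)} = {locked(d_office_store)}
  ∪ pre   = {locked(d_office_store)} ∪ {at(dock), open(d_dock_store)}
          = {at(dock), locked(d_office_store), open(d_dock_store)}

== RESULT ==
["at(dock)", "locked(d_office_store)", "open(d_dock_store)"]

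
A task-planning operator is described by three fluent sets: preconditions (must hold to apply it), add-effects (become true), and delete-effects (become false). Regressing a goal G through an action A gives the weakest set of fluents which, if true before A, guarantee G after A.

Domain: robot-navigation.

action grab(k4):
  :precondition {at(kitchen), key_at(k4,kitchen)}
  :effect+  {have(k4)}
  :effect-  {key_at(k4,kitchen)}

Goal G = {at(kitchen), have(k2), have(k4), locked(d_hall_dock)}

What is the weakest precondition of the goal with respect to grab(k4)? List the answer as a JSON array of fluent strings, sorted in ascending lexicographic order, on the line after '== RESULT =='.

Compute (G \ add) ∪ pre:
  G ∩ del = {}  (empty — regression defined)
  G \ add = {at(kitchen), have(k2), have(k4), locked(d_hall_dock)} \ {have(k4)} = {at(kitchen), have(k2), locked(d_hall_dock)}
  ∪ pre   = {at(kitchen), have(k2), locked(d_hall_dock)} ∪ {at(kitchen), key_at(k4,kitchen)}
          = {at(kitchen), have(k2), key_at(k4,kitchen), locked(d_hall_dock)}

== RESULT ==
["at(kitchen)", "have(k2)", "key_at(k4,kitchen)", "locked(d_hall_dock)"]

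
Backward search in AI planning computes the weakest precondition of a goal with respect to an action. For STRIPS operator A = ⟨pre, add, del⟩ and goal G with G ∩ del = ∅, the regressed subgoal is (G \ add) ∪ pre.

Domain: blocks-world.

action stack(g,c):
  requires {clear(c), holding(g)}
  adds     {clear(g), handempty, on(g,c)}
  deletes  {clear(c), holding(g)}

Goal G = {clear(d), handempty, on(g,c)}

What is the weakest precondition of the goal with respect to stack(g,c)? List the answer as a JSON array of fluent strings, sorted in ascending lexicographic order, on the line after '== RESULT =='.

Compute (G \ add) ∪ pre:
  G ∩ del = {}  (empty — regression defined)
  G \ add = {clear(d), handempty, on(g,c)} \ {clear(g), handempty, on(g,c)} = {clear(d)}
  ∪ pre   = {clear(d)} ∪ {clear(c), holding(g)}
          = {clear(c), clear(d), holding(g)}

== RESULT ==
["clear(c)", "clear(d)", "holding(g)"]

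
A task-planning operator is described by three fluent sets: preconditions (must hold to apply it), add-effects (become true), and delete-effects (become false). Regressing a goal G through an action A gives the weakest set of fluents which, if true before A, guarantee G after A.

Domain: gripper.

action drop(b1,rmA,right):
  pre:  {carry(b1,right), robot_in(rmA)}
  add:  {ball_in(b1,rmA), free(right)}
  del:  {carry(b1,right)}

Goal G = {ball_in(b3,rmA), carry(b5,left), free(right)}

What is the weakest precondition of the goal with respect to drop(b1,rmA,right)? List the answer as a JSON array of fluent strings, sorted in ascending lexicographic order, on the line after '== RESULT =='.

Compute (G \ add) ∪ pre:
  G ∩ del = {}  (empty — regression defined)
  G \ add = {ball_in(b3,rmA), carry(b5,left), free(right)} \ {ball_in(b1,rmA), free(right)} = {ball_in(b3,rmA), carry(b5,left)}
  ∪ pre   = {ball_in(b3,rmA), carry(b5,left)} ∪ {carry(b1,right), robot_in(rmA)}
          = {ball_in(b3,rmA), carry(b1,right), carry(b5,left), robot_in(rmA)}

== RESULT ==
["ball_in(b3,rmA)", "carry(b1,right)", "carry(b5,left)", "robot_in(rmA)"]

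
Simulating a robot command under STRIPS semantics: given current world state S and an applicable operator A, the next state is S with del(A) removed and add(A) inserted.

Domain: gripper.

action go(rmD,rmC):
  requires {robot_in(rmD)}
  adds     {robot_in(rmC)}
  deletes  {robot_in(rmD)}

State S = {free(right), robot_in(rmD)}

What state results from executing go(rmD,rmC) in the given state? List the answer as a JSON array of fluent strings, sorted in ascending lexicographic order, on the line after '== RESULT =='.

Compute (S \ del) ∪ add:
  pre ⊆ S: {robot_in(rmD)} ⊆ S  — applicable
  S \ del = {free(right)}
  ∪ add   = {free(right), robot_in(rmC)}

== RESULT ==
["free(right)", "robot_in(rmC)"]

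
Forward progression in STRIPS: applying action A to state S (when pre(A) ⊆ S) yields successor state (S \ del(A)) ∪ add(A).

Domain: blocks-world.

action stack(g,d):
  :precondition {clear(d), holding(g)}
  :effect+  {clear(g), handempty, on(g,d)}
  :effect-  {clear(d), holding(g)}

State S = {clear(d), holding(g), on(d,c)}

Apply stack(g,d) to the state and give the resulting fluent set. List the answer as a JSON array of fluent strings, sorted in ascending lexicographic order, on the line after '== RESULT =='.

Compute (S \ del) ∪ add:
  pre ⊆ S: {clear(d), holding(g)} ⊆ S  — applicable
  S \ del = {on(d,c)}
  ∪ add   = {clear(g), handempty, on(d,c), on(g,d)}

== RESULT ==
["clear(g)", "handempty", "on(d,c)", "on(g,d)"]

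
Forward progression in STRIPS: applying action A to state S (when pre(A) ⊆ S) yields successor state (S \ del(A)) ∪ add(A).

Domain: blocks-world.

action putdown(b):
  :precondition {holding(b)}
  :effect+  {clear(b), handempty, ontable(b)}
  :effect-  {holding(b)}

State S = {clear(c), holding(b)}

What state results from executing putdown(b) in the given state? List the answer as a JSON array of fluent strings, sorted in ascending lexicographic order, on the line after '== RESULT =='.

Compute (S \ del) ∪ add:
  pre ⊆ S: {holding(b)} ⊆ S  — applicable
  S \ del = {clear(c)}
  ∪ add   = {clear(b), clear(c), handempty, ontable(b)}

== RESULT ==
["clear(b)", "clear(c)", "handempty", "ontable(b)"]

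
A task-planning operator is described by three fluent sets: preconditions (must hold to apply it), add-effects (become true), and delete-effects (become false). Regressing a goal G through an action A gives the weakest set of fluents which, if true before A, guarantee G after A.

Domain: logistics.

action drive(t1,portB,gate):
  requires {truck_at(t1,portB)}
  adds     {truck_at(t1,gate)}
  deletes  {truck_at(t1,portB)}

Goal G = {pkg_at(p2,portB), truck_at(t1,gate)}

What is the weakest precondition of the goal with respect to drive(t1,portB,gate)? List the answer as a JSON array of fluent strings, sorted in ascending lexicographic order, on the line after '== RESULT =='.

Regress:
  G ∩ del = {}  (empty — regression defined)
  G \ add = {pkg_at(p2,portB), truck_at(t1,gate)} \ {truck_at(t1,gate)} = {pkg_at(p2,portB)}
  ∪ pre   = {pkg_at(p2,portB)} ∪ {truck_at(t1,portB)}
          = {pkg_at(p2,portB), truck_at(t1,portB)}

== RESULT ==
["pkg_at(p2,portB)", "truck_at(t1,portB)"]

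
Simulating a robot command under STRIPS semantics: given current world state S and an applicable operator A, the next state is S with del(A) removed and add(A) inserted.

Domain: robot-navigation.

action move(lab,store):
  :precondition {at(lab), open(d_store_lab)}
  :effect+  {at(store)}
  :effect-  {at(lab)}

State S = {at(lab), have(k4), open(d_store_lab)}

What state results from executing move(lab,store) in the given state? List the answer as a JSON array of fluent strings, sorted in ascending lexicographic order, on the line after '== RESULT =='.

Progress:
  pre ⊆ S: {at(lab), open(d_store_lab)} ⊆ S  — applicable
  S \ del = {have(k4), open(d_store_lab)}
  ∪ add   = {at(store), have(k4), open(d_store_lab)}

== RESULT ==
["at(store)", "have(k4)", "open(d_store_lab)"]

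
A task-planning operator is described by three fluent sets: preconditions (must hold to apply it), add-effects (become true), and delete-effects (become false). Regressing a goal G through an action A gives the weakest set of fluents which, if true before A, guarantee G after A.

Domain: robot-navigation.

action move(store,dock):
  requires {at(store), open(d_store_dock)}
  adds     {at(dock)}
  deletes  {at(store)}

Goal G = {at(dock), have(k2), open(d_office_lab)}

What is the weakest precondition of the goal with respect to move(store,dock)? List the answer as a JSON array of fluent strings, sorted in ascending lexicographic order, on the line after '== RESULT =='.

Compute (G \ add) ∪ pre:
  G ∩ del = {}  (empty — regression defined)
  G \ add = {at(dock), have(k2), open(d_office_lab)} \ {at(dock)} = {have(k2), open(d_office_lab)}
  ∪ pre   = {have(k2), open(d_office_lab)} ∪ {at(store), open(d_store_dock)}
          = {at(store), have(k2), open(d_office_lab), open(d_store_dock)}

== RESULT ==
["at(store)", "have(k2)", "open(d_office_lab)", "open(d_store_dock)"]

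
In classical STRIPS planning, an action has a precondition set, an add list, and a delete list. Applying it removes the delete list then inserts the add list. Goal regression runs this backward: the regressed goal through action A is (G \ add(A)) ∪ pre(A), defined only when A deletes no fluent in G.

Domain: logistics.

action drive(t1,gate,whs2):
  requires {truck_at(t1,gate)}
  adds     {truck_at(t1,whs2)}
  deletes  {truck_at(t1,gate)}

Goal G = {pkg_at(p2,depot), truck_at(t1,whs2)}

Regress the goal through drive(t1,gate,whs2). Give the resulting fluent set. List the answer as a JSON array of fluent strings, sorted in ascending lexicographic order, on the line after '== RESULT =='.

Compute (G \ add) ∪ pre:
  G ∩ del = {}  (empty — regression defined)
  G \ add = {pkg_at(p2,depot), truck_at(t1,whs2)} \ {truck_at(t1,whs2)} = {pkg_at(p2,depot)}
  ∪ pre   = {pkg_at(p2,depot)} ∪ {truck_at(t1,gate)}
          = {pkg_at(p2,depot), truck_at(t1,gate)}

== RESULT ==
["pkg_at(p2,depot)", "truck_at(t1,gate)"]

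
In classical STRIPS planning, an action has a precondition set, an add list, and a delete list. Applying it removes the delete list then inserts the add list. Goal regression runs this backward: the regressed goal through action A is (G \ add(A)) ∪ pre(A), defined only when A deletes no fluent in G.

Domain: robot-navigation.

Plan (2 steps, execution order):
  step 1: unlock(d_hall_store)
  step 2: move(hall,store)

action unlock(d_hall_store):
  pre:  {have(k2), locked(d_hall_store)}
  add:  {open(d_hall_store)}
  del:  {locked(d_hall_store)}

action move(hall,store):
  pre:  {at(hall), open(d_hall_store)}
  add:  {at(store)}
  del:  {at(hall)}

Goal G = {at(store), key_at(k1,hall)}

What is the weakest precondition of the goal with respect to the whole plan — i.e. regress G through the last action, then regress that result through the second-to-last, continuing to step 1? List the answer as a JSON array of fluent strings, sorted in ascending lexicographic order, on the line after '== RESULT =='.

Regress step by step:
  through step 2 (move(hall,store)): drop {at(store)}, keep {key_at(k1,hall)}, require {at(hall), open(d_hall_store)}
    → {at(hall), key_at(k1,hall), open(d_hall_store)}
  through step 1 (unlock(d_hall_store)): drop {open(d_hall_store)}, keep {at(hall), key_at(k1,hall)}, require {have(k2), locked(d_hall_store)}
    → {at(hall), have(k2), key_at(k1,hall), locked(d_hall_store)}

== RESULT ==
["at(hall)", "have(k2)", "key_at(k1,hall)", "locked(d_hall_store)"]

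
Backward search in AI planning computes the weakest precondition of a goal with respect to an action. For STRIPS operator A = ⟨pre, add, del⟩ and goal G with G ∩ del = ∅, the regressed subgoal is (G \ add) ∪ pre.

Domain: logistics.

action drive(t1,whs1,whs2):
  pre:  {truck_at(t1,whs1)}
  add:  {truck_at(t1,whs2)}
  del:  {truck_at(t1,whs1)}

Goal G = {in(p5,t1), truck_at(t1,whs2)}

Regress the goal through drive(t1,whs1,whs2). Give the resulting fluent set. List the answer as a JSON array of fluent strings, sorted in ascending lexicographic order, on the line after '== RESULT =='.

Regress:
  G ∩ del = {}  (empty — regression defined)
  G \ add = {in(p5,t1), truck_at(t1,whs2)} \ {truck_at(t1,whs2)} = {in(p5,t1)}
  ∪ pre   = {in(p5,t1)} ∪ {truck_at(t1,whs1)}
          = {in(p5,t1), truck_at(t1,whs1)}

== RESULT ==
["in(p5,t1)", "truck_at(t1,whs1)"]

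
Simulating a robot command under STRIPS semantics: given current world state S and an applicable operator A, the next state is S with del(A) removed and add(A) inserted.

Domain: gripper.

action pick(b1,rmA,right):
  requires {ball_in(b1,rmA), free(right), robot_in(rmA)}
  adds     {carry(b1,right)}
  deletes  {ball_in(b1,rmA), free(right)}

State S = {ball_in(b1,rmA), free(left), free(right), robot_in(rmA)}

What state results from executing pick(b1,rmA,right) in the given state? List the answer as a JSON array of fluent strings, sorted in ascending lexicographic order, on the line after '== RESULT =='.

Progress:
  pre ⊆ S: {ball_in(b1,rmA), free(right), robot_in(rmA)} ⊆ S  — applicable
  S \ del = {free(left), robot_in(rmA)}
  ∪ add   = {carry(b1,right), free(left), robot_in(rmA)}

== RESULT ==
["carry(b1,right)", "free(left)", "robot_in(rmA)"]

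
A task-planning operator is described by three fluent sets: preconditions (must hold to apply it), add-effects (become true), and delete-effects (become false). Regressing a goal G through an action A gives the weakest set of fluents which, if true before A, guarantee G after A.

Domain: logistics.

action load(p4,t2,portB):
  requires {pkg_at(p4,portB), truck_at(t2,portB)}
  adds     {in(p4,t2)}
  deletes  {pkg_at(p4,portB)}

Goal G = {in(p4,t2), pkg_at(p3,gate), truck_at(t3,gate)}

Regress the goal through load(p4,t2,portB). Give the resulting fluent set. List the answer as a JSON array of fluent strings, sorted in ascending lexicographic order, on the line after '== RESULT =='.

Regress:
  G ∩ del = {}  (empty — regression defined)
  G \ add = {in(p4,t2), pkg_at(p3,gate), truck_at(t3,gate)} \ {in(p4,t2)} = {pkg_at(p3,gate), truck_at(t3,gate)}
  ∪ pre   = {pkg_at(p3,gate), truck_at(t3,gate)} ∪ {pkg_at(p4,portB), truck_at(t2,portB)}
          = {pkg_at(p3,gate), pkg_at(p4,portB), truck_at(t2,portB), truck_at(t3,gate)}

== RESULT ==
["pkg_at(p3,gate)", "pkg_at(p4,portB)", "truck_at(t2,portB)", "truck_at(t3,gate)"]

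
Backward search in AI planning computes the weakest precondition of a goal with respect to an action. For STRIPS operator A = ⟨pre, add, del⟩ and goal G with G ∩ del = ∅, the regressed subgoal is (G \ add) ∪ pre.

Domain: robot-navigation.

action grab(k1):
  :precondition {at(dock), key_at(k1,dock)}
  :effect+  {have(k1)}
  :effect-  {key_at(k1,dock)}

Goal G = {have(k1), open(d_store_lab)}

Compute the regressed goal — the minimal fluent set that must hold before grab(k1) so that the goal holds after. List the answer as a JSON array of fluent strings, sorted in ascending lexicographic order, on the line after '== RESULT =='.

Compute (G \ add) ∪ pre:
  G ∩ del = {}  (empty — regression defined)
  G \ add = {have(k1), open(d_store_lab)} \ {have(k1)} = {open(d_store_lab)}
  ∪ pre   = {open(d_store_lab)} ∪ {at(dock), key_at(k1,dock)}
          = {at(dock), key_at(k1,dock), open(d_store_lab)}

== RESULT ==
["at(dock)", "key_at(k1,dock)", "open(d_store_lab)"]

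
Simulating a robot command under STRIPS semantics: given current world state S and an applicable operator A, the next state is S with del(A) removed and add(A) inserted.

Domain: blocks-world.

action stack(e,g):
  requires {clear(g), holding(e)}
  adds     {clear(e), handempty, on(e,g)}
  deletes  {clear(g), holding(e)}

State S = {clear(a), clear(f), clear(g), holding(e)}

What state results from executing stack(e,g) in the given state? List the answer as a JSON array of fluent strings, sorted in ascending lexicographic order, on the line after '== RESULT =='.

Compute (S \ del) ∪ add:
  pre ⊆ S: {clear(g), holding(e)} ⊆ S  — applicable
  S \ del = {clear(a), clear(f)}
  ∪ add   = {clear(a), clear(e), clear(f), handempty, on(e,g)}

== RESULT ==
["clear(a)", "clear(e)", "clear(f)", "handempty", "on(e,g)"]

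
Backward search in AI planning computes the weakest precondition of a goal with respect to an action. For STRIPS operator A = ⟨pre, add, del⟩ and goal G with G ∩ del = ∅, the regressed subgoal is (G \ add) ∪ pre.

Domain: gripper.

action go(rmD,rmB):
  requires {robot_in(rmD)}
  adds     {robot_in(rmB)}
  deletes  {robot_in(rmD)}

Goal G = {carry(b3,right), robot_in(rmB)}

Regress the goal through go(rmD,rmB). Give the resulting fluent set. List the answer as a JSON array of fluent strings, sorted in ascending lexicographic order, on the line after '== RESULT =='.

Regress:
  G ∩ del = {}  (empty — regression defined)
  G \ add = {carry(b3,right), robot_in(rmB)} \ {robot_in(rmB)} = {carry(b3,right)}
  ∪ pre   = {carry(b3,right)} ∪ {robot_in(rmD)}
          = {carry(b3,right), robot_in(rmD)}

== RESULT ==
["carry(b3,right)", "robot_in(rmD)"]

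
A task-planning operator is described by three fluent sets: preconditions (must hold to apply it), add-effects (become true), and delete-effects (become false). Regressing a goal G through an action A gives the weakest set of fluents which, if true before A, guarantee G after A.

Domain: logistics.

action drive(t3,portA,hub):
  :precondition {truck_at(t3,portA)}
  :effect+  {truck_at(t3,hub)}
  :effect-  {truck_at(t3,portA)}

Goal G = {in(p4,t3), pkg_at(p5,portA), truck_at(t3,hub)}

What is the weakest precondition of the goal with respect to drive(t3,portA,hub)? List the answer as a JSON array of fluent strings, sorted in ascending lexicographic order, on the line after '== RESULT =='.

Compute (G \ add) ∪ pre:
  G ∩ del = {}  (empty — regression defined)
  G \ add = {in(p4,t3), pkg_at(p5,portA), truck_at(t3,hub)} \ {truck_at(t3,hub)} = {in(p4,t3), pkg_at(p5,portA)}
  ∪ pre   = {in(p4,t3), pkg_at(p5,portA)} ∪ {truck_at(t3,portA)}
          = {in(p4,t3), pkg_at(p5,portA), truck_at(t3,portA)}

== RESULT ==
["in(p4,t3)", "pkg_at(p5,portA)", "truck_at(t3,portA)"]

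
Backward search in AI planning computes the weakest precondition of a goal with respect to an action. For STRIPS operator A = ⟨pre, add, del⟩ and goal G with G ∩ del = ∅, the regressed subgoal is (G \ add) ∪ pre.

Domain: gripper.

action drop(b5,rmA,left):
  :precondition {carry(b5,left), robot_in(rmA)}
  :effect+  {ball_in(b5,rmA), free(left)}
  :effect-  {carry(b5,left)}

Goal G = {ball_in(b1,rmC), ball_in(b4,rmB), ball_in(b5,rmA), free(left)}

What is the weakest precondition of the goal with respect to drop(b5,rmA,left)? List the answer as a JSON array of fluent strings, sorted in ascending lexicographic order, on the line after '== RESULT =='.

Compute (G \ add) ∪ pre:
  G ∩ del = {}  (empty — regression defined)
  G \ add = {ball_in(b1,rmC), ball_in(b4,rmB), ball_in(b5,rmA), free(left)} \ {ball_in(b5,rmA), free(left)} = {ball_in(b1,rmC), ball_in(b4,rmB)}
  ∪ pre   = {ball_in(b1,rmC), ball_in(b4,rmB)} ∪ {carry(b5,left), robot_in(rmA)}
          = {ball_in(b1,rmC), ball_in(b4,rmB), carry(b5,left), robot_in(rmA)}

== RESULT ==
["ball_in(b1,rmC)", "ball_in(b4,rmB)", "carry(b5,left)", "robot_in(rmA)"]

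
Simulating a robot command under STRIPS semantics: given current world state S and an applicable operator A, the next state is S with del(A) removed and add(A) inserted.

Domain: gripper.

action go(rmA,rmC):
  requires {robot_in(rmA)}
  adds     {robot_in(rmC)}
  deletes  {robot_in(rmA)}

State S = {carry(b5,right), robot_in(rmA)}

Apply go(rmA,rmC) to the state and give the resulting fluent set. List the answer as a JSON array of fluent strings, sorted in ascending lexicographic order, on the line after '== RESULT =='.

Compute (S \ del) ∪ add:
  pre ⊆ S: {robot_in(rmA)} ⊆ S  — applicable
  S \ del = {carry(b5,right)}
  ∪ add   = {carry(b5,right), robot_in(rmC)}

== RESULT ==
["carry(b5,right)", "robot_in(rmC)"]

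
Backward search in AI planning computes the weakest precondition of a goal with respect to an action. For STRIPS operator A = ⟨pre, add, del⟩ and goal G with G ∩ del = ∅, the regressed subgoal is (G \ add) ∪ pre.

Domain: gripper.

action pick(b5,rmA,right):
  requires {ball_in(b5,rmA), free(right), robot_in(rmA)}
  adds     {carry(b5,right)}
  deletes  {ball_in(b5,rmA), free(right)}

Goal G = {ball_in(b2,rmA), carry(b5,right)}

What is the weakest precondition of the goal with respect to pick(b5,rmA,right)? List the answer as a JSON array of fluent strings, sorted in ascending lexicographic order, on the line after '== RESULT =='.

Regress:
  G ∩ del = {}  (empty — regression defined)
  G \ add = {ball_in(b2,rmA), carry(b5,right)} \ {carry(b5,right)} = {ball_in(b2,rmA)}
  ∪ pre   = {ball_in(b2,rmA)} ∪ {ball_in(b5,rmA), free(right), robot_in(rmA)}
          = {ball_in(b2,rmA), ball_in(b5,rmA), free(right), robot_in(rmA)}

== RESULT ==
["ball_in(b2,rmA)", "ball_in(b5,rmA)", "free(right)", "robot_in(rmA)"]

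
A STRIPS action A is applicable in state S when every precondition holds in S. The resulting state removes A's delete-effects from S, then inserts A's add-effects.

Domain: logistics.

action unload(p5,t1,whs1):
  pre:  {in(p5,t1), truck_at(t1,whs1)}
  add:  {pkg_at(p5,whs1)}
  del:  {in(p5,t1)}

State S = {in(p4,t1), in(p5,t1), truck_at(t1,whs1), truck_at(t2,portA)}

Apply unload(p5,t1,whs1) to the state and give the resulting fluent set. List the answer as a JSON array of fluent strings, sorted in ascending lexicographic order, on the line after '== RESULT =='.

Progress:
  pre ⊆ S: {in(p5,t1), truck_at(t1,whs1)} ⊆ S  — applicable
  S \ del = {in(p4,t1), truck_at(t1,whs1), truck_at(t2,portA)}
  ∪ add   = {in(p4,t1), pkg_at(p5,whs1), truck_at(t1,whs1), truck_at(t2,portA)}

== RESULT ==
["in(p4,t1)", "pkg_at(p5,whs1)", "truck_at(t1,whs1)", "truck_at(t2,portA)"]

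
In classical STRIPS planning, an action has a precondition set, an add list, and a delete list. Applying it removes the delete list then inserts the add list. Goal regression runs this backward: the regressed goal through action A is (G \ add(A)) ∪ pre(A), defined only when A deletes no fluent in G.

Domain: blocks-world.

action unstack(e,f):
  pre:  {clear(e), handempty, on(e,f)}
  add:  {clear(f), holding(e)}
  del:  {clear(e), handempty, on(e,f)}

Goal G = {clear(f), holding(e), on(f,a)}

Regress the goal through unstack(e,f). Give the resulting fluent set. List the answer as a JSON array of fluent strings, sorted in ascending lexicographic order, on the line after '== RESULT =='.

Regress:
  G ∩ del = {}  (empty — regression defined)
  G \ add = {clear(f), holding(e), on(f,a)} \ {clear(f), holding(e)} = {on(f,a)}
  ∪ pre   = {on(f,a)} ∪ {clear(e), handempty, on(e,f)}
          = {clear(e), handempty, on(e,f), on(f,a)}

== RESULT ==
["clear(e)", "handempty", "on(e,f)", "on(f,a)"]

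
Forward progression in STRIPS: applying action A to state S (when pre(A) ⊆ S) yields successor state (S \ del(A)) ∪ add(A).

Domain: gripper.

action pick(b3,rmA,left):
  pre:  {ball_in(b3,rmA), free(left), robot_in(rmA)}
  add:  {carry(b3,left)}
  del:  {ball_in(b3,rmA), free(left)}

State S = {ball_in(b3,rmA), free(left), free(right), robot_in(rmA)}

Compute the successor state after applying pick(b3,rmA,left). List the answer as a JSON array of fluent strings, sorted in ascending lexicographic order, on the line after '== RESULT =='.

Progress:
  pre ⊆ S: {ball_in(b3,rmA), free(left), robot_in(rmA)} ⊆ S  — applicable
  S \ del = {free(right), robot_in(rmA)}
  ∪ add   = {carry(b3,left), free(right), robot_in(rmA)}

== RESULT ==
["carry(b3,left)", "free(right)", "robot_in(rmA)"]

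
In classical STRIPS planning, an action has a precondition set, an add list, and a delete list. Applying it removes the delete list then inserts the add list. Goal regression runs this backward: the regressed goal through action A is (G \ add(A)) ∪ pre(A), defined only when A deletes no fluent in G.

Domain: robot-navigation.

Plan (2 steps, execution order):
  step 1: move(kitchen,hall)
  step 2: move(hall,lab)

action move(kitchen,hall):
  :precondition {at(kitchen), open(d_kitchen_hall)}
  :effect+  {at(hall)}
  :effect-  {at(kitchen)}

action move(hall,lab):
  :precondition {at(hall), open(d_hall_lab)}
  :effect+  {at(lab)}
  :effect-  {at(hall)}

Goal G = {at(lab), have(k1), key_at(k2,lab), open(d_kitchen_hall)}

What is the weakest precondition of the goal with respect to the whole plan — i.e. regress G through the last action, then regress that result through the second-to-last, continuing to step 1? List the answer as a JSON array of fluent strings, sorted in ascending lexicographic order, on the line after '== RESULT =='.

Regress step by step:
  through step 2 (move(hall,lab)): drop {at(lab)}, keep {have(k1), key_at(k2,lab), open(d_kitchen_hall)}, require {at(hall), open(d_hall_lab)}
    → {at(hall), have(k1), key_at(k2,lab), open(d_hall_lab), open(d_kitchen_hall)}
  through step 1 (move(kitchen,hall)): drop {at(hall)}, keep {have(k1), key_at(k2,lab), open(d_hall_lab), open(d_kitchen_hall)}, require {at(kitchen), open(d_kitchen_hall)}
    → {at(kitchen), have(k1), key_at(k2,lab), open(d_hall_lab), open(d_kitchen_hall)}

== RESULT ==
["at(kitchen)", "have(k1)", "key_at(k2,lab)", "open(d_hall_lab)", "open(d_kitchen_hall)"]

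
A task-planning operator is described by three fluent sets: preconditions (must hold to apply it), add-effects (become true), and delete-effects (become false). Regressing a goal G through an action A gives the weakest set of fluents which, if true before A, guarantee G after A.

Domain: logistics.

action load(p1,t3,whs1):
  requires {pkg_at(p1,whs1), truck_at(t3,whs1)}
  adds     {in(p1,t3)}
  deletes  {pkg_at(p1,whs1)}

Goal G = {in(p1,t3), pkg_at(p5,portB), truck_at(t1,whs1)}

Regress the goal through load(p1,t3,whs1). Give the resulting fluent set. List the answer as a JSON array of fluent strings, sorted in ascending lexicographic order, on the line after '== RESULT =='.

Compute (G \ add) ∪ pre:
  G ∩ del = {}  (empty — regression defined)
  G \ add = {in(p1,t3), pkg_at(p5,portB), truck_at(t1,whs1)} \ {in(p1,t3)} = {pkg_at(p5,portB), truck_at(t1,whs1)}
  ∪ pre   = {pkg_at(p5,portB), truck_at(t1,whs1)} ∪ {pkg_at(p1,whs1), truck_at(t3,whs1)}
          = {pkg_at(p1,whs1), pkg_at(p5,portB), truck_at(t1,whs1), truck_at(t3,whs1)}

== RESULT ==
["pkg_at(p1,whs1)", "pkg_at(p5,portB)", "truck_at(t1,whs1)", "truck_at(t3,whs1)"]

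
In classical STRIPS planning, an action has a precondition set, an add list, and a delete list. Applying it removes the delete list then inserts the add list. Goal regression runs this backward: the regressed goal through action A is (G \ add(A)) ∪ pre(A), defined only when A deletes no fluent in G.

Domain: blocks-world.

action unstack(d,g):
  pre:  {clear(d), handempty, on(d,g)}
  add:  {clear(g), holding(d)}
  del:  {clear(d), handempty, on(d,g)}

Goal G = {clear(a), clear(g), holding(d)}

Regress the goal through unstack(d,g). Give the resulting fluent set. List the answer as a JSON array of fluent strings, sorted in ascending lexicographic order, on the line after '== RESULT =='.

Regress:
  G ∩ del = {}  (empty — regression defined)
  G \ add = {clear(a), clear(g), holding(d)} \ {clear(g), holding(d)} = {clear(a)}
  ∪ pre   = {clear(a)} ∪ {clear(d), handempty, on(d,g)}
          = {clear(a), clear(d), handempty, on(d,g)}

== RESULT ==
["clear(a)", "clear(d)", "handempty", "on(d,g)"]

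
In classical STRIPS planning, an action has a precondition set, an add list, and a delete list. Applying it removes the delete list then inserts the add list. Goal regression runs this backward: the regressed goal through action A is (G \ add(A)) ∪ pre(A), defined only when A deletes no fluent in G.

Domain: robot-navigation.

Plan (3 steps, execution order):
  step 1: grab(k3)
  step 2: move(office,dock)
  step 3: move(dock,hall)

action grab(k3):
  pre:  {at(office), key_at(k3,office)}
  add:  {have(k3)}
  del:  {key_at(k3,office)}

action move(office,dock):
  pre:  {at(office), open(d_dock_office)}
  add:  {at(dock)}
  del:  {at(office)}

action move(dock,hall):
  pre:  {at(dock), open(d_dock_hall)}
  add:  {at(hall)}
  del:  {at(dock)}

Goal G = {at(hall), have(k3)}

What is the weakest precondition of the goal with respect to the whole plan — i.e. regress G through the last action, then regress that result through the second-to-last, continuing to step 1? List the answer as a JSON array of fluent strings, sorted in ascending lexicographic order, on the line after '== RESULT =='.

Work backward from the goal:
  through step 3 (move(dock,hall)): drop {at(hall)}, keep {have(k3)}, require {at(dock), open(d_dock_hall)}
    → {at(dock), have(k3), open(d_dock_hall)}
  through step 2 (move(office,dock)): drop {at(dock)}, keep {have(k3), open(d_dock_hall)}, require {at(office), open(d_dock_office)}
    → {at(office), have(k3), open(d_dock_hall), open(d_dock_office)}
  through step 1 (grab(k3)): drop {have(k3)}, keep {at(office), open(d_dock_hall), open(d_dock_office)}, require {at(office), key_at(k3,office)}
    → {at(office), key_at(k3,office), open(d_dock_hall), open(d_dock_office)}

== RESULT ==
["at(office)", "key_at(k3,office)", "open(d_dock_hall)", "open(d_dock_office)"]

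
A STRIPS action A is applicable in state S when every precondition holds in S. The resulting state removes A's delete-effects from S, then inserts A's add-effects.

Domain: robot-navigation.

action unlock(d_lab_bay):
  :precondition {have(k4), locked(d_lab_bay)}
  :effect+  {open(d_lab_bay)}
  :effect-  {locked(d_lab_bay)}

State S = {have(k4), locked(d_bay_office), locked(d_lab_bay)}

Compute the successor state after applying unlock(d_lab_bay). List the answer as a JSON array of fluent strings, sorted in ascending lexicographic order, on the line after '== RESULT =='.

Progress:
  pre ⊆ S: {have(k4), locked(d_lab_bay)} ⊆ S  — applicable
  S \ del = {have(k4), locked(d_bay_office)}
  ∪ add   = {have(k4), locked(d_bay_office), open(d_lab_bay)}

== RESULT ==
["have(k4)", "locked(d_bay_office)", "open(d_lab_bay)"]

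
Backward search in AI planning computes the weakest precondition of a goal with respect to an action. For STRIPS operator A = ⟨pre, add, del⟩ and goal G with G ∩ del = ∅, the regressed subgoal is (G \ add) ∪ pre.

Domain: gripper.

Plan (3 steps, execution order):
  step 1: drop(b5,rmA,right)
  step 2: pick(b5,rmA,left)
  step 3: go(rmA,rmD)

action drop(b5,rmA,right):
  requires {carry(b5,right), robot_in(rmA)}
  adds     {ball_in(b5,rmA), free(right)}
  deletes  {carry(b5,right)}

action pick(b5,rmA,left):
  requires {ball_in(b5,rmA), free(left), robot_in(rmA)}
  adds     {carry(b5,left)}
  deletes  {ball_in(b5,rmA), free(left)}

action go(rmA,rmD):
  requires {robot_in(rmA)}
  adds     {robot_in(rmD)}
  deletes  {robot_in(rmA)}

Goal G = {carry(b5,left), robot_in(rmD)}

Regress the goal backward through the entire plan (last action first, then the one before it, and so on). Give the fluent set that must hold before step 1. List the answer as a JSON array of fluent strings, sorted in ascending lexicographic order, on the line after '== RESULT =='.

Regress step by step:
  through step 3 (go(rmA,rmD)): drop {robot_in(rmD)}, keep {carry(b5,left)}, require {robot_in(rmA)}
    → {carry(b5,left), robot_in(rmA)}
  through step 2 (pick(b5,rmA,left)): drop {carry(b5,left)}, keep {robot_in(rmA)}, require {ball_in(b5,rmA), free(left), robot_in(rmA)}
    → {ball_in(b5,rmA), free(left), robot_in(rmA)}
  through step 1 (drop(b5,rmA,right)): drop {ball_in(b5,rmA)}, keep {free(left), robot_in(rmA)}, require {carry(b5,right), robot_in(rmA)}
    → {carry(b5,right), free(left), robot_in(rmA)}

== RESULT ==
["carry(b5,right)", "free(left)", "robot_in(rmA)"]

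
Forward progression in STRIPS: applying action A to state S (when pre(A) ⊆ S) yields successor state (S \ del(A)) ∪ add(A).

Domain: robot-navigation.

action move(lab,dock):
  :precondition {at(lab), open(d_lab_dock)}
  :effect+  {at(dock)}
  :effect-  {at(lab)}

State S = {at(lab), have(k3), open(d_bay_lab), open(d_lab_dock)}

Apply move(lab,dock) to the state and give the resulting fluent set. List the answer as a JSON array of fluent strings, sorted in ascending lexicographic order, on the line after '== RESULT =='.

Compute (S \ del) ∪ add:
  pre ⊆ S: {at(lab), open(d_lab_dock)} ⊆ S  — applicable
  S \ del = {have(k3), open(d_bay_lab), open(d_lab_dock)}
  ∪ add   = {at(dock), have(k3), open(d_bay_lab), open(d_lab_dock)}

== RESULT ==
["at(dock)", "have(k3)", "open(d_bay_lab)", "open(d_lab_dock)"]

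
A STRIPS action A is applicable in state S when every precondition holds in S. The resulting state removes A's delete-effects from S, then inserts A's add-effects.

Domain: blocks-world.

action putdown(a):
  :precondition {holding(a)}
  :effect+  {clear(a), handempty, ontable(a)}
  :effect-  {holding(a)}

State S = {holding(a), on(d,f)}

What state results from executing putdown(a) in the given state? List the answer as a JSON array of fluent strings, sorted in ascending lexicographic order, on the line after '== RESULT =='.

Compute (S \ del) ∪ add:
  pre ⊆ S: {holding(a)} ⊆ S  — applicable
  S \ del = {on(d,f)}
  ∪ add   = {clear(a), handempty, on(d,f), ontable(a)}

== RESULT ==
["clear(a)", "handempty", "on(d,f)", "ontable(a)"]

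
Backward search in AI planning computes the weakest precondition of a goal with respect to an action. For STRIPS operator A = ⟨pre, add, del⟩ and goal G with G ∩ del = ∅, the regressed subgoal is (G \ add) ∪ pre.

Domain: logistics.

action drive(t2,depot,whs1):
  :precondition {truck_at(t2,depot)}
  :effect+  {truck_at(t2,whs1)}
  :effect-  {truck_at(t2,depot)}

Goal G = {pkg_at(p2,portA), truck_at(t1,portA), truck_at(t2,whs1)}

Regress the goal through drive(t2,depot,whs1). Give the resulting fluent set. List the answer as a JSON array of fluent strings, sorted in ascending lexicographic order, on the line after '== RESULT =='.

Regress:
  G ∩ del = {}  (empty — regression defined)
  G \ add = {pkg_at(p2,portA), truck_at(t1,portA), truck_at(t2,whs1)} \ {truck_at(t2,whs1)} = {pkg_at(p2,portA), truck_at(t1,portA)}
  ∪ pre   = {pkg_at(p2,portA), truck_at(t1,portA)} ∪ {truck_at(t2,depot)}
          = {pkg_at(p2,portA), truck_at(t1,portA), truck_at(t2,depot)}

== RESULT ==
["pkg_at(p2,portA)", "truck_at(t1,portA)", "truck_at(t2,depot)"]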